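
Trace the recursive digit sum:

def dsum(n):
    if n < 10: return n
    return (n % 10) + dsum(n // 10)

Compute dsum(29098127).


dsum(29098127) = 7 + dsum(2909812)
dsum(2909812) = 2 + dsum(290981)
dsum(290981) = 1 + dsum(29098)
dsum(29098) = 8 + dsum(2909)
dsum(2909) = 9 + dsum(290)
dsum(290) = 0 + dsum(29)
dsum(29) = 9 + dsum(2)
dsum(2) = 2  (base case)
Total: 7 + 2 + 1 + 8 + 9 + 0 + 9 + 2 = 38

38


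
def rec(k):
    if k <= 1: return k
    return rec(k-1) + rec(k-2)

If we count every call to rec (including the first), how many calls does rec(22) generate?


Let C(n) = total calls for rec(n)
C(0) = 1, C(1) = 1
C(2) = 1 + C(1) + C(0) = 1 + 1 + 1 = 3
C(3) = 1 + C(2) + C(1) = 1 + 3 + 1 = 5
C(4) = 1 + C(3) + C(2) = 1 + 5 + 3 = 9
C(5) = 1 + C(4) + C(3) = 1 + 9 + 5 = 15
C(6) = 1 + C(5) + C(4) = 1 + 15 + 9 = 25
C(7) = 1 + C(6) + C(5) = 1 + 25 + 15 = 41
C(8) = 1 + C(7) + C(6) = 1 + 41 + 25 = 67
C(9) = 1 + C(8) + C(7) = 1 + 67 + 41 = 109
C(10) = 1 + C(9) + C(8) = 1 + 109 + 67 = 177
C(11) = 1 + C(10) + C(9) = 1 + 177 + 109 = 287
C(12) = 1 + C(11) + C(10) = 1 + 287 + 177 = 465
C(13) = 1 + C(12) + C(11) = 1 + 465 + 287 = 753
C(14) = 1 + C(13) + C(12) = 1 + 753 + 465 = 1219
C(15) = 1 + C(14) + C(13) = 1 + 1219 + 753 = 1973
C(16) = 1 + C(15) + C(14) = 1 + 1973 + 1219 = 3193
C(17) = 1 + C(16) + C(15) = 1 + 3193 + 1973 = 5167
C(18) = 1 + C(17) + C(16) = 1 + 5167 + 3193 = 8361
C(19) = 1 + C(18) + C(17) = 1 + 8361 + 5167 = 13529
C(20) = 1 + C(19) + C(18) = 1 + 13529 + 8361 = 21891
C(21) = 1 + C(20) + C(19) = 1 + 21891 + 13529 = 35421
C(22) = 1 + C(21) + C(20) = 1 + 35421 + 21891 = 57313

57313


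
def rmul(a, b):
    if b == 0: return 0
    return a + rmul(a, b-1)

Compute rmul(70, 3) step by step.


rmul(70, 3) = 70 + rmul(70, 2)
rmul(70, 2) = 70 + rmul(70, 1)
rmul(70, 1) = 70 + rmul(70, 0)
rmul(70, 0) = 0  (base case)
Total: 70 + 70 + 70 + 0 = 210

210


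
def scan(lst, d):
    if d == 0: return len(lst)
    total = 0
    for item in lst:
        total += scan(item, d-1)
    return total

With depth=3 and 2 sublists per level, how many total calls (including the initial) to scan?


At depth 0 (root): 1 call
At depth 1: each of 1 parents calls scan on 2 children = 2 calls
At depth 2: each of 2 parents calls scan on 2 children = 4 calls
At depth 3: each of 4 parents calls scan on 2 children = 8 calls
Total: 1 + 2 + 4 + 8 = 15

15


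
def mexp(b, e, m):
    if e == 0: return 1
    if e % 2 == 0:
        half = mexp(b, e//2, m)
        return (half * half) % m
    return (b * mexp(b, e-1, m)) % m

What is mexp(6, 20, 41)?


mexp(6, 20, 41): e is even, compute mexp(6, 10, 41)
  mexp(6, 10, 41): e is even, compute mexp(6, 5, 41)
    mexp(6, 5, 41): e is odd, compute mexp(6, 4, 41)
      mexp(6, 4, 41): e is even, compute mexp(6, 2, 41)
        mexp(6, 2, 41): e is even, compute mexp(6, 1, 41)
          mexp(6, 1, 41): e is odd, compute mexp(6, 0, 41)
          mexp(6, 0, 41) = 1
          (6 * 1) % 41 = 6
        half=6, (6*6) % 41 = 36
      half=36, (36*36) % 41 = 25
    (6 * 25) % 41 = 27
  half=27, (27*27) % 41 = 32
half=32, (32*32) % 41 = 40

40


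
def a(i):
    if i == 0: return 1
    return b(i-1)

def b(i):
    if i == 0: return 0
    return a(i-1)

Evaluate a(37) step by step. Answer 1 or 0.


a(37) = b(36)
b(36) = a(35)
a(35) = b(34)
b(34) = a(33)
a(33) = b(32)
b(32) = a(31)
a(31) = b(30)
b(30) = a(29)
a(29) = b(28)
b(28) = a(27)
a(27) = b(26)
b(26) = a(25)
a(25) = b(24)
b(24) = a(23)
a(23) = b(22)
b(22) = a(21)
a(21) = b(20)
b(20) = a(19)
a(19) = b(18)
b(18) = a(17)
a(17) = b(16)
b(16) = a(15)
a(15) = b(14)
b(14) = a(13)
a(13) = b(12)
b(12) = a(11)
a(11) = b(10)
b(10) = a(9)
a(9) = b(8)
b(8) = a(7)
a(7) = b(6)
b(6) = a(5)
a(5) = b(4)
b(4) = a(3)
a(3) = b(2)
b(2) = a(1)
a(1) = b(0)
b(0) = 0  (base case)
Result: 0

0


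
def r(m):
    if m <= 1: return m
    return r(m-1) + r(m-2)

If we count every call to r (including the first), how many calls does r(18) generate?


Let C(n) = total calls for r(n)
C(0) = 1, C(1) = 1
C(2) = 1 + C(1) + C(0) = 1 + 1 + 1 = 3
C(3) = 1 + C(2) + C(1) = 1 + 3 + 1 = 5
C(4) = 1 + C(3) + C(2) = 1 + 5 + 3 = 9
C(5) = 1 + C(4) + C(3) = 1 + 9 + 5 = 15
C(6) = 1 + C(5) + C(4) = 1 + 15 + 9 = 25
C(7) = 1 + C(6) + C(5) = 1 + 25 + 15 = 41
C(8) = 1 + C(7) + C(6) = 1 + 41 + 25 = 67
C(9) = 1 + C(8) + C(7) = 1 + 67 + 41 = 109
C(10) = 1 + C(9) + C(8) = 1 + 109 + 67 = 177
C(11) = 1 + C(10) + C(9) = 1 + 177 + 109 = 287
C(12) = 1 + C(11) + C(10) = 1 + 287 + 177 = 465
C(13) = 1 + C(12) + C(11) = 1 + 465 + 287 = 753
C(14) = 1 + C(13) + C(12) = 1 + 753 + 465 = 1219
C(15) = 1 + C(14) + C(13) = 1 + 1219 + 753 = 1973
C(16) = 1 + C(15) + C(14) = 1 + 1973 + 1219 = 3193
C(17) = 1 + C(16) + C(15) = 1 + 3193 + 1973 = 5167
C(18) = 1 + C(17) + C(16) = 1 + 5167 + 3193 = 8361

8361


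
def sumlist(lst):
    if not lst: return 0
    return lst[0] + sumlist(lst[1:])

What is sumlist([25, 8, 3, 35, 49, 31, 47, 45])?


sumlist([25, 8, 3, 35, 49, 31, 47, 45]) = 25 + sumlist([8, 3, 35, 49, 31, 47, 45])
sumlist([8, 3, 35, 49, 31, 47, 45]) = 8 + sumlist([3, 35, 49, 31, 47, 45])
sumlist([3, 35, 49, 31, 47, 45]) = 3 + sumlist([35, 49, 31, 47, 45])
sumlist([35, 49, 31, 47, 45]) = 35 + sumlist([49, 31, 47, 45])
sumlist([49, 31, 47, 45]) = 49 + sumlist([31, 47, 45])
sumlist([31, 47, 45]) = 31 + sumlist([47, 45])
sumlist([47, 45]) = 47 + sumlist([45])
sumlist([45]) = 45 + sumlist([])
sumlist([]) = 0  (base case)
Total: 25 + 8 + 3 + 35 + 49 + 31 + 47 + 45 + 0 = 243

243


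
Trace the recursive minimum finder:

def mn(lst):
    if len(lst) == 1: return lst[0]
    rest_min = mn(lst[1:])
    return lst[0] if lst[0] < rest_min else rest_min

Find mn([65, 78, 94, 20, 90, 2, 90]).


mn([65, 78, 94, 20, 90, 2, 90]): compare 65 with mn([78, 94, 20, 90, 2, 90])
mn([78, 94, 20, 90, 2, 90]): compare 78 with mn([94, 20, 90, 2, 90])
mn([94, 20, 90, 2, 90]): compare 94 with mn([20, 90, 2, 90])
mn([20, 90, 2, 90]): compare 20 with mn([90, 2, 90])
mn([90, 2, 90]): compare 90 with mn([2, 90])
mn([2, 90]): compare 2 with mn([90])
mn([90]) = 90  (base case)
Compare 2 with 90 -> 2
Compare 90 with 2 -> 2
Compare 20 with 2 -> 2
Compare 94 with 2 -> 2
Compare 78 with 2 -> 2
Compare 65 with 2 -> 2

2


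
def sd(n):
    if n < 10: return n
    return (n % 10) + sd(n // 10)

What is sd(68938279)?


sd(68938279) = 9 + sd(6893827)
sd(6893827) = 7 + sd(689382)
sd(689382) = 2 + sd(68938)
sd(68938) = 8 + sd(6893)
sd(6893) = 3 + sd(689)
sd(689) = 9 + sd(68)
sd(68) = 8 + sd(6)
sd(6) = 6  (base case)
Total: 9 + 7 + 2 + 8 + 3 + 9 + 8 + 6 = 52

52


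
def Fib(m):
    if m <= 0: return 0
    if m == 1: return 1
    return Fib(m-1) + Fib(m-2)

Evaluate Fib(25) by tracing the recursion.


Computing Fib(25) bottom-up:
Fib(0) = 0
Fib(1) = 1
Fib(2) = Fib(1) + Fib(0) = 1 + 0 = 1
Fib(3) = Fib(2) + Fib(1) = 1 + 1 = 2
Fib(4) = Fib(3) + Fib(2) = 2 + 1 = 3
Fib(5) = Fib(4) + Fib(3) = 3 + 2 = 5
Fib(6) = Fib(5) + Fib(4) = 5 + 3 = 8
Fib(7) = Fib(6) + Fib(5) = 8 + 5 = 13
Fib(8) = Fib(7) + Fib(6) = 13 + 8 = 21
Fib(9) = Fib(8) + Fib(7) = 21 + 13 = 34
Fib(10) = Fib(9) + Fib(8) = 34 + 21 = 55
Fib(11) = Fib(10) + Fib(9) = 55 + 34 = 89
Fib(12) = Fib(11) + Fib(10) = 89 + 55 = 144
Fib(13) = Fib(12) + Fib(11) = 144 + 89 = 233
Fib(14) = Fib(13) + Fib(12) = 233 + 144 = 377
Fib(15) = Fib(14) + Fib(13) = 377 + 233 = 610
Fib(16) = Fib(15) + Fib(14) = 610 + 377 = 987
Fib(17) = Fib(16) + Fib(15) = 987 + 610 = 1597
Fib(18) = Fib(17) + Fib(16) = 1597 + 987 = 2584
Fib(19) = Fib(18) + Fib(17) = 2584 + 1597 = 4181
Fib(20) = Fib(19) + Fib(18) = 4181 + 2584 = 6765
Fib(21) = Fib(20) + Fib(19) = 6765 + 4181 = 10946
Fib(22) = Fib(21) + Fib(20) = 10946 + 6765 = 17711
Fib(23) = Fib(22) + Fib(21) = 17711 + 10946 = 28657
Fib(24) = Fib(23) + Fib(22) = 28657 + 17711 = 46368
Fib(25) = Fib(24) + Fib(23) = 46368 + 28657 = 75025

75025


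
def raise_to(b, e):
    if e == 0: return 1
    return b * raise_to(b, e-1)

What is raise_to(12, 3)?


raise_to(12, 3)
= 12 * raise_to(12, 2)
= 12 * 12 * raise_to(12, 1)
= 12 * 12 * 12 * raise_to(12, 0)
= 12 * 12 * 12 * 1
= 1728

1728


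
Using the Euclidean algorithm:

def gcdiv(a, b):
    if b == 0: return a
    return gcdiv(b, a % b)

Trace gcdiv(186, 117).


gcdiv(186, 117) = gcdiv(117, 69)
gcdiv(117, 69) = gcdiv(69, 48)
gcdiv(69, 48) = gcdiv(48, 21)
gcdiv(48, 21) = gcdiv(21, 6)
gcdiv(21, 6) = gcdiv(6, 3)
gcdiv(6, 3) = gcdiv(3, 0)
gcdiv(3, 0) = 3  (base case)

3


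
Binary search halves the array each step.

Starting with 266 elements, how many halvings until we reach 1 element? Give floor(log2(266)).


266 / 2 = 133
133 / 2 = 66
66 / 2 = 33
33 / 2 = 16
16 / 2 = 8
8 / 2 = 4
4 / 2 = 2
2 / 2 = 1
Reached 1 after 8 halvings

8


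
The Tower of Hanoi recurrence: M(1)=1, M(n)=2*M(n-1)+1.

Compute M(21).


M(21) = 2 * M(20) + 1
M(20) = 2 * M(19) + 1
M(19) = 2 * M(18) + 1
M(18) = 2 * M(17) + 1
M(17) = 2 * M(16) + 1
M(16) = 2 * M(15) + 1
M(15) = 2 * M(14) + 1
M(14) = 2 * M(13) + 1
M(13) = 2 * M(12) + 1
M(12) = 2 * M(11) + 1
M(11) = 2 * M(10) + 1
M(10) = 2 * M(9) + 1
M(9) = 2 * M(8) + 1
M(8) = 2 * M(7) + 1
M(7) = 2 * M(6) + 1
M(6) = 2 * M(5) + 1
M(5) = 2 * M(4) + 1
M(4) = 2 * M(3) + 1
M(3) = 2 * M(2) + 1
M(2) = 2 * M(1) + 1
M(1) = 1  (base case)
M(2) = 2 * 1 + 1 = 3
M(3) = 2 * 3 + 1 = 7
M(4) = 2 * 7 + 1 = 15
M(5) = 2 * 15 + 1 = 31
M(6) = 2 * 31 + 1 = 63
M(7) = 2 * 63 + 1 = 127
M(8) = 2 * 127 + 1 = 255
M(9) = 2 * 255 + 1 = 511
M(10) = 2 * 511 + 1 = 1023
M(11) = 2 * 1023 + 1 = 2047
M(12) = 2 * 2047 + 1 = 4095
M(13) = 2 * 4095 + 1 = 8191
M(14) = 2 * 8191 + 1 = 16383
M(15) = 2 * 16383 + 1 = 32767
M(16) = 2 * 32767 + 1 = 65535
M(17) = 2 * 65535 + 1 = 131071
M(18) = 2 * 131071 + 1 = 262143
M(19) = 2 * 262143 + 1 = 524287
M(20) = 2 * 524287 + 1 = 1048575
M(21) = 2 * 1048575 + 1 = 2097151

2097151


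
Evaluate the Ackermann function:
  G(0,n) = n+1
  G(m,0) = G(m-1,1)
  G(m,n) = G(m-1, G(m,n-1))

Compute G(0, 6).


G(0, 6) = 7
Result: G(0, 6) = 7

7


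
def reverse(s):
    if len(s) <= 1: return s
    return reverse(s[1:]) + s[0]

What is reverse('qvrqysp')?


reverse('qvrqysp') = reverse('vrqysp') + 'q'
reverse('vrqysp') = reverse('rqysp') + 'v'
reverse('rqysp') = reverse('qysp') + 'r'
reverse('qysp') = reverse('ysp') + 'q'
reverse('ysp') = reverse('sp') + 'y'
reverse('sp') = reverse('p') + 's'
reverse('p') = 'p'  (base case)
Concatenating: 'p' + 's' + 'y' + 'q' + 'r' + 'v' + 'q' = 'psyqrvq'

psyqrvq


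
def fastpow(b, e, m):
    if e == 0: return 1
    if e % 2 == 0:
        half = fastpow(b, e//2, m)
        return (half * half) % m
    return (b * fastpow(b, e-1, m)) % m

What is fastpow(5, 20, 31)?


fastpow(5, 20, 31): e is even, compute fastpow(5, 10, 31)
  fastpow(5, 10, 31): e is even, compute fastpow(5, 5, 31)
    fastpow(5, 5, 31): e is odd, compute fastpow(5, 4, 31)
      fastpow(5, 4, 31): e is even, compute fastpow(5, 2, 31)
        fastpow(5, 2, 31): e is even, compute fastpow(5, 1, 31)
          fastpow(5, 1, 31): e is odd, compute fastpow(5, 0, 31)
          fastpow(5, 0, 31) = 1
          (5 * 1) % 31 = 5
        half=5, (5*5) % 31 = 25
      half=25, (25*25) % 31 = 5
    (5 * 5) % 31 = 25
  half=25, (25*25) % 31 = 5
half=5, (5*5) % 31 = 25

25


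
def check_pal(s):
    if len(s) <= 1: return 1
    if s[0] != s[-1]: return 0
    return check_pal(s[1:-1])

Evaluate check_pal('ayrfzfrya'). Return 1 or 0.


check_pal('ayrfzfrya'): s[0]='a' == s[-1]='a' -> check check_pal('yrfzfry')
check_pal('yrfzfry'): s[0]='y' == s[-1]='y' -> check check_pal('rfzfr')
check_pal('rfzfr'): s[0]='r' == s[-1]='r' -> check check_pal('fzf')
check_pal('fzf'): s[0]='f' == s[-1]='f' -> check check_pal('z')
check_pal('z'): len <= 1 -> return 1  (base case)
Result: 1 (palindrome)

1


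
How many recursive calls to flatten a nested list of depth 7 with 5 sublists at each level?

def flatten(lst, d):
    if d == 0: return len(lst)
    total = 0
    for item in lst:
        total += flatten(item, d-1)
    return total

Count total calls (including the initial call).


At depth 0 (root): 1 call
At depth 1: each of 1 parents calls flatten on 5 children = 5 calls
At depth 2: each of 5 parents calls flatten on 5 children = 25 calls
At depth 3: each of 25 parents calls flatten on 5 children = 125 calls
At depth 4: each of 125 parents calls flatten on 5 children = 625 calls
At depth 5: each of 625 parents calls flatten on 5 children = 3125 calls
At depth 6: each of 3125 parents calls flatten on 5 children = 15625 calls
At depth 7: each of 15625 parents calls flatten on 5 children = 78125 calls
Total: 1 + 5 + 25 + 125 + 625 + 3125 + 15625 + 78125 = 97656

97656


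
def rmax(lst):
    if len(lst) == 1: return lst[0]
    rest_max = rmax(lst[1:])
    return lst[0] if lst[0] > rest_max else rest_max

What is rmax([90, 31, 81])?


rmax([90, 31, 81]): compare 90 with rmax([31, 81])
rmax([31, 81]): compare 31 with rmax([81])
rmax([81]) = 81  (base case)
Compare 31 with 81 -> 81
Compare 90 with 81 -> 90

90


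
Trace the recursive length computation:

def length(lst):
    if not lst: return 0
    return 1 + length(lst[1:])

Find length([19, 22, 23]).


length([19, 22, 23]) = 1 + length([22, 23])
length([22, 23]) = 1 + length([23])
length([23]) = 1 + length([])
length([]) = 0  (base case)
Unwinding: 1 + 1 + 1 + 0 = 3

3


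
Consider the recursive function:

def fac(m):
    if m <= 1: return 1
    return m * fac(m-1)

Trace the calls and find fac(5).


fac(5)
= 5 * fac(4)
= 5 * 4 * fac(3)
= 5 * 4 * 3 * fac(2)
= 5 * 4 * 3 * 2 * fac(1)
= 5 * 4 * 3 * 2 * 1
= 120

120


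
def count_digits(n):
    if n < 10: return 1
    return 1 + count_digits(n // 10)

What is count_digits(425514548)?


count_digits(425514548) = 1 + count_digits(42551454)
count_digits(42551454) = 1 + count_digits(4255145)
count_digits(4255145) = 1 + count_digits(425514)
count_digits(425514) = 1 + count_digits(42551)
count_digits(42551) = 1 + count_digits(4255)
count_digits(4255) = 1 + count_digits(425)
count_digits(425) = 1 + count_digits(42)
count_digits(42) = 1 + count_digits(4)
count_digits(4) = 1  (base case: 4 < 10)
Unwinding: 1 + 1 + 1 + 1 + 1 + 1 + 1 + 1 + 1 = 9

9


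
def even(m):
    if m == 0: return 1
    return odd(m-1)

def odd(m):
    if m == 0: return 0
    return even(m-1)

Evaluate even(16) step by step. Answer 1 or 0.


even(16) = odd(15)
odd(15) = even(14)
even(14) = odd(13)
odd(13) = even(12)
even(12) = odd(11)
odd(11) = even(10)
even(10) = odd(9)
odd(9) = even(8)
even(8) = odd(7)
odd(7) = even(6)
even(6) = odd(5)
odd(5) = even(4)
even(4) = odd(3)
odd(3) = even(2)
even(2) = odd(1)
odd(1) = even(0)
even(0) = 1  (base case)
Result: 1

1


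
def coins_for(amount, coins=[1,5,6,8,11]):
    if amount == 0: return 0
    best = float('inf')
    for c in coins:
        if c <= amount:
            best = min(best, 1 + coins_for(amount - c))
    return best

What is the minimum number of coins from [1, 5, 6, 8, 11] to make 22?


Building up with DP:
coins_for(0) = 0
coins_for(1) = min(1+coins_for(0)=1+0=1) = 1
coins_for(2) = min(1+coins_for(1)=1+1=2) = 2
coins_for(3) = min(1+coins_for(2)=1+2=3) = 3
coins_for(4) = min(1+coins_for(3)=1+3=4) = 4
coins_for(5) = min(1+coins_for(4)=1+4=5, 1+coins_for(0)=1+0=1) = 1
coins_for(6) = min(1+coins_for(5)=1+1=2, 1+coins_for(1)=1+1=2, 1+coins_for(0)=1+0=1) = 1
coins_for(7) = min(1+coins_for(6)=1+1=2, 1+coins_for(2)=1+2=3, 1+coins_for(1)=1+1=2) = 2
coins_for(8) = min(1+coins_for(7)=1+2=3, 1+coins_for(3)=1+3=4, 1+coins_for(2)=1+2=3, 1+coins_for(0)=1+0=1) = 1
coins_for(9) = min(1+coins_for(8)=1+1=2, 1+coins_for(4)=1+4=5, 1+coins_for(3)=1+3=4, 1+coins_for(1)=1+1=2) = 2
coins_for(10) = min(1+coins_for(9)=1+2=3, 1+coins_for(5)=1+1=2, 1+coins_for(4)=1+4=5, 1+coins_for(2)=1+2=3) = 2
coins_for(11) = min(1+coins_for(10)=1+2=3, 1+coins_for(6)=1+1=2, 1+coins_for(5)=1+1=2, 1+coins_for(3)=1+3=4, 1+coins_for(0)=1+0=1) = 1
coins_for(12) = min(1+coins_for(11)=1+1=2, 1+coins_for(7)=1+2=3, 1+coins_for(6)=1+1=2, 1+coins_for(4)=1+4=5, 1+coins_for(1)=1+1=2) = 2
coins_for(13) = min(1+coins_for(12)=1+2=3, 1+coins_for(8)=1+1=2, 1+coins_for(7)=1+2=3, 1+coins_for(5)=1+1=2, 1+coins_for(2)=1+2=3) = 2
coins_for(14) = min(1+coins_for(13)=1+2=3, 1+coins_for(9)=1+2=3, 1+coins_for(8)=1+1=2, 1+coins_for(6)=1+1=2, 1+coins_for(3)=1+3=4) = 2
coins_for(15) = min(1+coins_for(14)=1+2=3, 1+coins_for(10)=1+2=3, 1+coins_for(9)=1+2=3, 1+coins_for(7)=1+2=3, 1+coins_for(4)=1+4=5) = 3
coins_for(16) = min(1+coins_for(15)=1+3=4, 1+coins_for(11)=1+1=2, 1+coins_for(10)=1+2=3, 1+coins_for(8)=1+1=2, 1+coins_for(5)=1+1=2) = 2
coins_for(17) = min(1+coins_for(16)=1+2=3, 1+coins_for(12)=1+2=3, 1+coins_for(11)=1+1=2, 1+coins_for(9)=1+2=3, 1+coins_for(6)=1+1=2) = 2
coins_for(18) = min(1+coins_for(17)=1+2=3, 1+coins_for(13)=1+2=3, 1+coins_for(12)=1+2=3, 1+coins_for(10)=1+2=3, 1+coins_for(7)=1+2=3) = 3
coins_for(19) = min(1+coins_for(18)=1+3=4, 1+coins_for(14)=1+2=3, 1+coins_for(13)=1+2=3, 1+coins_for(11)=1+1=2, 1+coins_for(8)=1+1=2) = 2
coins_for(20) = min(1+coins_for(19)=1+2=3, 1+coins_for(15)=1+3=4, 1+coins_for(14)=1+2=3, 1+coins_for(12)=1+2=3, 1+coins_for(9)=1+2=3) = 3
coins_for(21) = min(1+coins_for(20)=1+3=4, 1+coins_for(16)=1+2=3, 1+coins_for(15)=1+3=4, 1+coins_for(13)=1+2=3, 1+coins_for(10)=1+2=3) = 3
coins_for(22) = min(1+coins_for(21)=1+3=4, 1+coins_for(17)=1+2=3, 1+coins_for(16)=1+2=3, 1+coins_for(14)=1+2=3, 1+coins_for(11)=1+1=2) = 2

2


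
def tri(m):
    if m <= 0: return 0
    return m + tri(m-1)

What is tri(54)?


tri(54)
= 54 + 53 + 52 + 51 + 50 + 49 + 48 + 47 + 46 + 45 + 44 + 43 + 42 + 41 + 40 + 39 + 38 + 37 + 36 + 35 + 34 + 33 + 32 + 31 + 30 + 29 + 28 + 27 + 26 + 25 + 24 + 23 + 22 + 21 + 20 + 19 + 18 + 17 + 16 + 15 + 14 + 13 + 12 + 11 + 10 + 9 + 8 + 7 + 6 + 5 + 4 + 3 + 2 + 1 + tri(0)
= 54 + 53 + 52 + 51 + 50 + 49 + 48 + 47 + 46 + 45 + 44 + 43 + 42 + 41 + 40 + 39 + 38 + 37 + 36 + 35 + 34 + 33 + 32 + 31 + 30 + 29 + 28 + 27 + 26 + 25 + 24 + 23 + 22 + 21 + 20 + 19 + 18 + 17 + 16 + 15 + 14 + 13 + 12 + 11 + 10 + 9 + 8 + 7 + 6 + 5 + 4 + 3 + 2 + 1 + 0
= 1485

1485


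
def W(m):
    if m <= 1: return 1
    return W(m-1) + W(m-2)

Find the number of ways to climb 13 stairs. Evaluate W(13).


Building up from base cases:
W(0) = 1
W(1) = 1
W(2) = W(1) + W(0) = 1 + 1 = 2
W(3) = W(2) + W(1) = 2 + 1 = 3
W(4) = W(3) + W(2) = 3 + 2 = 5
W(5) = W(4) + W(3) = 5 + 3 = 8
W(6) = W(5) + W(4) = 8 + 5 = 13
W(7) = W(6) + W(5) = 13 + 8 = 21
W(8) = W(7) + W(6) = 21 + 13 = 34
W(9) = W(8) + W(7) = 34 + 21 = 55
W(10) = W(9) + W(8) = 55 + 34 = 89
W(11) = W(10) + W(9) = 89 + 55 = 144
W(12) = W(11) + W(10) = 144 + 89 = 233
W(13) = W(12) + W(11) = 233 + 144 = 377

377


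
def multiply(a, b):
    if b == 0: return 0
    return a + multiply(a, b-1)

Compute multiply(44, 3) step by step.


multiply(44, 3) = 44 + multiply(44, 2)
multiply(44, 2) = 44 + multiply(44, 1)
multiply(44, 1) = 44 + multiply(44, 0)
multiply(44, 0) = 0  (base case)
Total: 44 + 44 + 44 + 0 = 132

132


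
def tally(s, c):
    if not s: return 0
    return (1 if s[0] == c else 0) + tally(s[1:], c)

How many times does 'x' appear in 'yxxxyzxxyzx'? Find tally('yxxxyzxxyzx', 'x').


s[0]='y' != 'x' -> 0
s[0]='x' == 'x' -> 1
s[0]='x' == 'x' -> 1
s[0]='x' == 'x' -> 1
s[0]='y' != 'x' -> 0
s[0]='z' != 'x' -> 0
s[0]='x' == 'x' -> 1
s[0]='x' == 'x' -> 1
s[0]='y' != 'x' -> 0
s[0]='z' != 'x' -> 0
s[0]='x' == 'x' -> 1
Sum: 0 + 1 + 1 + 1 + 0 + 0 + 1 + 1 + 0 + 0 + 1 = 6

6


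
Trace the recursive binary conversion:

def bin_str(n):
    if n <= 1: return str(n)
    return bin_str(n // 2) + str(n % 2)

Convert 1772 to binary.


bin_str(1772) = bin_str(886) + '0'
bin_str(886) = bin_str(443) + '0'
bin_str(443) = bin_str(221) + '1'
bin_str(221) = bin_str(110) + '1'
bin_str(110) = bin_str(55) + '0'
bin_str(55) = bin_str(27) + '1'
bin_str(27) = bin_str(13) + '1'
bin_str(13) = bin_str(6) + '1'
bin_str(6) = bin_str(3) + '0'
bin_str(3) = bin_str(1) + '1'
bin_str(1) = '1'  (base case)
Concatenating: '1' + '1' + '0' + '1' + '1' + '1' + '0' + '1' + '1' + '0' + '0' = '11011101100'

11011101100


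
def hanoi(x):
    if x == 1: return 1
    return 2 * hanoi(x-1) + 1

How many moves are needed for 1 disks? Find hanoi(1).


hanoi(1) = 1  (base case)

1


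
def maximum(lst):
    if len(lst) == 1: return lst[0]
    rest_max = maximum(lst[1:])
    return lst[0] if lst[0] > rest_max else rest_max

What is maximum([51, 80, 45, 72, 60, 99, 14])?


maximum([51, 80, 45, 72, 60, 99, 14]): compare 51 with maximum([80, 45, 72, 60, 99, 14])
maximum([80, 45, 72, 60, 99, 14]): compare 80 with maximum([45, 72, 60, 99, 14])
maximum([45, 72, 60, 99, 14]): compare 45 with maximum([72, 60, 99, 14])
maximum([72, 60, 99, 14]): compare 72 with maximum([60, 99, 14])
maximum([60, 99, 14]): compare 60 with maximum([99, 14])
maximum([99, 14]): compare 99 with maximum([14])
maximum([14]) = 14  (base case)
Compare 99 with 14 -> 99
Compare 60 with 99 -> 99
Compare 72 with 99 -> 99
Compare 45 with 99 -> 99
Compare 80 with 99 -> 99
Compare 51 with 99 -> 99

99


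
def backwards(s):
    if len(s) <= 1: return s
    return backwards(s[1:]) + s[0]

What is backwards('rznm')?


backwards('rznm') = backwards('znm') + 'r'
backwards('znm') = backwards('nm') + 'z'
backwards('nm') = backwards('m') + 'n'
backwards('m') = 'm'  (base case)
Concatenating: 'm' + 'n' + 'z' + 'r' = 'mnzr'

mnzr


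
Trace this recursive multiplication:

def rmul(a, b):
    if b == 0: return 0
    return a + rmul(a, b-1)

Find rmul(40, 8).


rmul(40, 8) = 40 + rmul(40, 7)
rmul(40, 7) = 40 + rmul(40, 6)
rmul(40, 6) = 40 + rmul(40, 5)
rmul(40, 5) = 40 + rmul(40, 4)
rmul(40, 4) = 40 + rmul(40, 3)
rmul(40, 3) = 40 + rmul(40, 2)
rmul(40, 2) = 40 + rmul(40, 1)
rmul(40, 1) = 40 + rmul(40, 0)
rmul(40, 0) = 0  (base case)
Total: 40 + 40 + 40 + 40 + 40 + 40 + 40 + 40 + 0 = 320

320


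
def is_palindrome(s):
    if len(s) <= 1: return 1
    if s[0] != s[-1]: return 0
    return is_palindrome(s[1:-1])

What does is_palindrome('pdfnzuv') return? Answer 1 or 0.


is_palindrome('pdfnzuv'): s[0]='p' != s[-1]='v' -> return 0
Result: 0 (not a palindrome)

0


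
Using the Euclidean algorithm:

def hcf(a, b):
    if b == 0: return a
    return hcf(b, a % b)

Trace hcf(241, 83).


hcf(241, 83) = hcf(83, 75)
hcf(83, 75) = hcf(75, 8)
hcf(75, 8) = hcf(8, 3)
hcf(8, 3) = hcf(3, 2)
hcf(3, 2) = hcf(2, 1)
hcf(2, 1) = hcf(1, 0)
hcf(1, 0) = 1  (base case)

1


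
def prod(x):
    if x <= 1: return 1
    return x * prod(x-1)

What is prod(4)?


prod(4)
= 4 * prod(3)
= 4 * 3 * prod(2)
= 4 * 3 * 2 * prod(1)
= 4 * 3 * 2 * 1
= 24

24


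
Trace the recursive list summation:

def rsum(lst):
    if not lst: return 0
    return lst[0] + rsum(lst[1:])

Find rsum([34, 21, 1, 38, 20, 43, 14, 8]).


rsum([34, 21, 1, 38, 20, 43, 14, 8]) = 34 + rsum([21, 1, 38, 20, 43, 14, 8])
rsum([21, 1, 38, 20, 43, 14, 8]) = 21 + rsum([1, 38, 20, 43, 14, 8])
rsum([1, 38, 20, 43, 14, 8]) = 1 + rsum([38, 20, 43, 14, 8])
rsum([38, 20, 43, 14, 8]) = 38 + rsum([20, 43, 14, 8])
rsum([20, 43, 14, 8]) = 20 + rsum([43, 14, 8])
rsum([43, 14, 8]) = 43 + rsum([14, 8])
rsum([14, 8]) = 14 + rsum([8])
rsum([8]) = 8 + rsum([])
rsum([]) = 0  (base case)
Total: 34 + 21 + 1 + 38 + 20 + 43 + 14 + 8 + 0 = 179

179


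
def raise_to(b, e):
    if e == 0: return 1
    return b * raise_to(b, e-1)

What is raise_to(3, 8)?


raise_to(3, 8)
= 3 * raise_to(3, 7)
= 3 * 3 * raise_to(3, 6)
= 3 * 3 * 3 * raise_to(3, 5)
= 3 * 3 * 3 * 3 * raise_to(3, 4)
= 3 * 3 * 3 * 3 * 3 * raise_to(3, 3)
= 3 * 3 * 3 * 3 * 3 * 3 * raise_to(3, 2)
= 3 * 3 * 3 * 3 * 3 * 3 * 3 * raise_to(3, 1)
= 3 * 3 * 3 * 3 * 3 * 3 * 3 * 3 * raise_to(3, 0)
= 3 * 3 * 3 * 3 * 3 * 3 * 3 * 3 * 1
= 6561

6561


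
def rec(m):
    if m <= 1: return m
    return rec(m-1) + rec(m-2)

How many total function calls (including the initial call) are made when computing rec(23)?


Let C(n) = total calls for rec(n)
C(0) = 1, C(1) = 1
C(2) = 1 + C(1) + C(0) = 1 + 1 + 1 = 3
C(3) = 1 + C(2) + C(1) = 1 + 3 + 1 = 5
C(4) = 1 + C(3) + C(2) = 1 + 5 + 3 = 9
C(5) = 1 + C(4) + C(3) = 1 + 9 + 5 = 15
C(6) = 1 + C(5) + C(4) = 1 + 15 + 9 = 25
C(7) = 1 + C(6) + C(5) = 1 + 25 + 15 = 41
C(8) = 1 + C(7) + C(6) = 1 + 41 + 25 = 67
C(9) = 1 + C(8) + C(7) = 1 + 67 + 41 = 109
C(10) = 1 + C(9) + C(8) = 1 + 109 + 67 = 177
C(11) = 1 + C(10) + C(9) = 1 + 177 + 109 = 287
C(12) = 1 + C(11) + C(10) = 1 + 287 + 177 = 465
C(13) = 1 + C(12) + C(11) = 1 + 465 + 287 = 753
C(14) = 1 + C(13) + C(12) = 1 + 753 + 465 = 1219
C(15) = 1 + C(14) + C(13) = 1 + 1219 + 753 = 1973
C(16) = 1 + C(15) + C(14) = 1 + 1973 + 1219 = 3193
C(17) = 1 + C(16) + C(15) = 1 + 3193 + 1973 = 5167
C(18) = 1 + C(17) + C(16) = 1 + 5167 + 3193 = 8361
C(19) = 1 + C(18) + C(17) = 1 + 8361 + 5167 = 13529
C(20) = 1 + C(19) + C(18) = 1 + 13529 + 8361 = 21891
C(21) = 1 + C(20) + C(19) = 1 + 21891 + 13529 = 35421
C(22) = 1 + C(21) + C(20) = 1 + 35421 + 21891 = 57313
C(23) = 1 + C(22) + C(21) = 1 + 57313 + 35421 = 92735

92735


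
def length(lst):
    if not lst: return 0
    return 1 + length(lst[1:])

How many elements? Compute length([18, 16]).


length([18, 16]) = 1 + length([16])
length([16]) = 1 + length([])
length([]) = 0  (base case)
Unwinding: 1 + 1 + 0 = 2

2


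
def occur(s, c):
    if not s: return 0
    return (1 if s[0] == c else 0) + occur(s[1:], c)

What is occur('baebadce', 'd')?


s[0]='b' != 'd' -> 0
s[0]='a' != 'd' -> 0
s[0]='e' != 'd' -> 0
s[0]='b' != 'd' -> 0
s[0]='a' != 'd' -> 0
s[0]='d' == 'd' -> 1
s[0]='c' != 'd' -> 0
s[0]='e' != 'd' -> 0
Sum: 0 + 0 + 0 + 0 + 0 + 1 + 0 + 0 = 1

1


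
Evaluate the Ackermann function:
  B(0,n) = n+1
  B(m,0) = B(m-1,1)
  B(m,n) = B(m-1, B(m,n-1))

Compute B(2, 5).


B(2, 5) = B(1, B(2, 4))
  B(2, 4) = B(1, B(2, 3))
    B(2, 3) = B(1, B(2, 2))
      B(2, 2) = B(1, B(2, 1))
        B(2, 1) = B(1, B(2, 0))
          B(2, 0) = B(1, 1)
          B(1, 1) = B(0, B(1, 0))
          B(1, 0) = B(0, 1)
          B(0, 1) = 2
            = B(0, 2)
          B(0, 2) = 3
          = B(1, 3)
          B(1, 3) = B(0, B(1, 2))
          B(1, 2) = B(0, B(1, 1))
          B(1, 1) = B(0, B(1, 0))
          B(1, 0) = B(0, 1)
          B(0, 1) = 2
            = B(0, 2)
          B(0, 2) = 3
            = B(0, 3)
          B(0, 3) = 4
            = B(0, 4)
          B(0, 4) = 5
        = B(1, 5)
        B(1, 5) = B(0, B(1, 4))
... (trace truncated)
Result: B(2, 5) = 13

13


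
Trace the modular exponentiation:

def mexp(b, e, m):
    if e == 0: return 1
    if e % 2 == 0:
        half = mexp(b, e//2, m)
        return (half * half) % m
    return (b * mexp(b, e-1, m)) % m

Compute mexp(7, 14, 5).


mexp(7, 14, 5): e is even, compute mexp(7, 7, 5)
  mexp(7, 7, 5): e is odd, compute mexp(7, 6, 5)
    mexp(7, 6, 5): e is even, compute mexp(7, 3, 5)
      mexp(7, 3, 5): e is odd, compute mexp(7, 2, 5)
        mexp(7, 2, 5): e is even, compute mexp(7, 1, 5)
          mexp(7, 1, 5): e is odd, compute mexp(7, 0, 5)
          mexp(7, 0, 5) = 1
          (7 * 1) % 5 = 2
        half=2, (2*2) % 5 = 4
      (7 * 4) % 5 = 3
    half=3, (3*3) % 5 = 4
  (7 * 4) % 5 = 3
half=3, (3*3) % 5 = 4

4


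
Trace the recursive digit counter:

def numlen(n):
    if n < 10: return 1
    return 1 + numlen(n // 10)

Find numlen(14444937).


numlen(14444937) = 1 + numlen(1444493)
numlen(1444493) = 1 + numlen(144449)
numlen(144449) = 1 + numlen(14444)
numlen(14444) = 1 + numlen(1444)
numlen(1444) = 1 + numlen(144)
numlen(144) = 1 + numlen(14)
numlen(14) = 1 + numlen(1)
numlen(1) = 1  (base case: 1 < 10)
Unwinding: 1 + 1 + 1 + 1 + 1 + 1 + 1 + 1 = 8

8


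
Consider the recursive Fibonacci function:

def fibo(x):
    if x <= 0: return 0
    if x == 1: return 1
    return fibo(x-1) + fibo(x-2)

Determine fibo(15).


Computing fibo(15) bottom-up:
fibo(0) = 0
fibo(1) = 1
fibo(2) = fibo(1) + fibo(0) = 1 + 0 = 1
fibo(3) = fibo(2) + fibo(1) = 1 + 1 = 2
fibo(4) = fibo(3) + fibo(2) = 2 + 1 = 3
fibo(5) = fibo(4) + fibo(3) = 3 + 2 = 5
fibo(6) = fibo(5) + fibo(4) = 5 + 3 = 8
fibo(7) = fibo(6) + fibo(5) = 8 + 5 = 13
fibo(8) = fibo(7) + fibo(6) = 13 + 8 = 21
fibo(9) = fibo(8) + fibo(7) = 21 + 13 = 34
fibo(10) = fibo(9) + fibo(8) = 34 + 21 = 55
fibo(11) = fibo(10) + fibo(9) = 55 + 34 = 89
fibo(12) = fibo(11) + fibo(10) = 89 + 55 = 144
fibo(13) = fibo(12) + fibo(11) = 144 + 89 = 233
fibo(14) = fibo(13) + fibo(12) = 233 + 144 = 377
fibo(15) = fibo(14) + fibo(13) = 377 + 233 = 610

610


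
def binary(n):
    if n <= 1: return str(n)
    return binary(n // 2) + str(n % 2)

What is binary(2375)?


binary(2375) = binary(1187) + '1'
binary(1187) = binary(593) + '1'
binary(593) = binary(296) + '1'
binary(296) = binary(148) + '0'
binary(148) = binary(74) + '0'
binary(74) = binary(37) + '0'
binary(37) = binary(18) + '1'
binary(18) = binary(9) + '0'
binary(9) = binary(4) + '1'
binary(4) = binary(2) + '0'
binary(2) = binary(1) + '0'
binary(1) = '1'  (base case)
Concatenating: '1' + '0' + '0' + '1' + '0' + '1' + '0' + '0' + '0' + '1' + '1' + '1' = '100101000111'

100101000111


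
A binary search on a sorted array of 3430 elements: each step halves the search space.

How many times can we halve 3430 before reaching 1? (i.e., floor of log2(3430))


3430 / 2 = 1715
1715 / 2 = 857
857 / 2 = 428
428 / 2 = 214
214 / 2 = 107
107 / 2 = 53
53 / 2 = 26
26 / 2 = 13
13 / 2 = 6
6 / 2 = 3
3 / 2 = 1
Reached 1 after 11 halvings

11


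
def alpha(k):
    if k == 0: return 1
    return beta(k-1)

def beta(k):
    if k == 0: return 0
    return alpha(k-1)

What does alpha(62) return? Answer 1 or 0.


alpha(62) = beta(61)
beta(61) = alpha(60)
alpha(60) = beta(59)
beta(59) = alpha(58)
alpha(58) = beta(57)
beta(57) = alpha(56)
alpha(56) = beta(55)
beta(55) = alpha(54)
alpha(54) = beta(53)
beta(53) = alpha(52)
alpha(52) = beta(51)
beta(51) = alpha(50)
alpha(50) = beta(49)
beta(49) = alpha(48)
alpha(48) = beta(47)
beta(47) = alpha(46)
alpha(46) = beta(45)
beta(45) = alpha(44)
alpha(44) = beta(43)
beta(43) = alpha(42)
alpha(42) = beta(41)
beta(41) = alpha(40)
alpha(40) = beta(39)
beta(39) = alpha(38)
alpha(38) = beta(37)
beta(37) = alpha(36)
alpha(36) = beta(35)
beta(35) = alpha(34)
alpha(34) = beta(33)
beta(33) = alpha(32)
alpha(32) = beta(31)
beta(31) = alpha(30)
alpha(30) = beta(29)
beta(29) = alpha(28)
alpha(28) = beta(27)
beta(27) = alpha(26)
alpha(26) = beta(25)
beta(25) = alpha(24)
alpha(24) = beta(23)
beta(23) = alpha(22)
alpha(22) = beta(21)
beta(21) = alpha(20)
alpha(20) = beta(19)
beta(19) = alpha(18)
alpha(18) = beta(17)
beta(17) = alpha(16)
alpha(16) = beta(15)
beta(15) = alpha(14)
alpha(14) = beta(13)
beta(13) = alpha(12)
alpha(12) = beta(11)
beta(11) = alpha(10)
alpha(10) = beta(9)
beta(9) = alpha(8)
alpha(8) = beta(7)
beta(7) = alpha(6)
alpha(6) = beta(5)
beta(5) = alpha(4)
alpha(4) = beta(3)
beta(3) = alpha(2)
alpha(2) = beta(1)
beta(1) = alpha(0)
alpha(0) = 1  (base case)
Result: 1

1


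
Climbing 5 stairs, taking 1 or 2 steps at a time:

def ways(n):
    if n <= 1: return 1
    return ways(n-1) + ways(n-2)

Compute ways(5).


Building up from base cases:
ways(0) = 1
ways(1) = 1
ways(2) = ways(1) + ways(0) = 1 + 1 = 2
ways(3) = ways(2) + ways(1) = 2 + 1 = 3
ways(4) = ways(3) + ways(2) = 3 + 2 = 5
ways(5) = ways(4) + ways(3) = 5 + 3 = 8

8


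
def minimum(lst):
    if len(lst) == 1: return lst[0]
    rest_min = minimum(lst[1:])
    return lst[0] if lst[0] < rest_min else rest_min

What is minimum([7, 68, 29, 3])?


minimum([7, 68, 29, 3]): compare 7 with minimum([68, 29, 3])
minimum([68, 29, 3]): compare 68 with minimum([29, 3])
minimum([29, 3]): compare 29 with minimum([3])
minimum([3]) = 3  (base case)
Compare 29 with 3 -> 3
Compare 68 with 3 -> 3
Compare 7 with 3 -> 3

3


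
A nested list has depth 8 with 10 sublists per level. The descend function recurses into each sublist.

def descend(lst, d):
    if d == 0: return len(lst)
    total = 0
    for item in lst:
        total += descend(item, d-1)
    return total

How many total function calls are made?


At depth 0 (root): 1 call
At depth 1: each of 1 parents calls descend on 10 children = 10 calls
At depth 2: each of 10 parents calls descend on 10 children = 100 calls
At depth 3: each of 100 parents calls descend on 10 children = 1000 calls
At depth 4: each of 1000 parents calls descend on 10 children = 10000 calls
At depth 5: each of 10000 parents calls descend on 10 children = 100000 calls
At depth 6: each of 100000 parents calls descend on 10 children = 1000000 calls
At depth 7: each of 1000000 parents calls descend on 10 children = 10000000 calls
At depth 8: each of 10000000 parents calls descend on 10 children = 100000000 calls
Total: 1 + 10 + 100 + 1000 + 10000 + 100000 + 1000000 + 10000000 + 100000000 = 111111111

111111111


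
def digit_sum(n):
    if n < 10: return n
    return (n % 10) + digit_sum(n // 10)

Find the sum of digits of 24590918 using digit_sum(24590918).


digit_sum(24590918) = 8 + digit_sum(2459091)
digit_sum(2459091) = 1 + digit_sum(245909)
digit_sum(245909) = 9 + digit_sum(24590)
digit_sum(24590) = 0 + digit_sum(2459)
digit_sum(2459) = 9 + digit_sum(245)
digit_sum(245) = 5 + digit_sum(24)
digit_sum(24) = 4 + digit_sum(2)
digit_sum(2) = 2  (base case)
Total: 8 + 1 + 9 + 0 + 9 + 5 + 4 + 2 = 38

38


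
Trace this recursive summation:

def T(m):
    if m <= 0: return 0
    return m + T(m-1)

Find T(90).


T(90)
= 90 + 89 + 88 + 87 + 86 + 85 + 84 + 83 + 82 + 81 + 80 + 79 + 78 + 77 + 76 + 75 + 74 + 73 + 72 + 71 + 70 + 69 + 68 + 67 + 66 + 65 + 64 + 63 + 62 + 61 + 60 + 59 + 58 + 57 + 56 + 55 + 54 + 53 + 52 + 51 + 50 + 49 + 48 + 47 + 46 + 45 + 44 + 43 + 42 + 41 + 40 + 39 + 38 + 37 + 36 + 35 + 34 + 33 + 32 + 31 + 30 + 29 + 28 + 27 + 26 + 25 + 24 + 23 + 22 + 21 + 20 + 19 + 18 + 17 + 16 + 15 + 14 + 13 + 12 + 11 + 10 + 9 + 8 + 7 + 6 + 5 + 4 + 3 + 2 + 1 + T(0)
= 90 + 89 + 88 + 87 + 86 + 85 + 84 + 83 + 82 + 81 + 80 + 79 + 78 + 77 + 76 + 75 + 74 + 73 + 72 + 71 + 70 + 69 + 68 + 67 + 66 + 65 + 64 + 63 + 62 + 61 + 60 + 59 + 58 + 57 + 56 + 55 + 54 + 53 + 52 + 51 + 50 + 49 + 48 + 47 + 46 + 45 + 44 + 43 + 42 + 41 + 40 + 39 + 38 + 37 + 36 + 35 + 34 + 33 + 32 + 31 + 30 + 29 + 28 + 27 + 26 + 25 + 24 + 23 + 22 + 21 + 20 + 19 + 18 + 17 + 16 + 15 + 14 + 13 + 12 + 11 + 10 + 9 + 8 + 7 + 6 + 5 + 4 + 3 + 2 + 1 + 0
= 4095

4095


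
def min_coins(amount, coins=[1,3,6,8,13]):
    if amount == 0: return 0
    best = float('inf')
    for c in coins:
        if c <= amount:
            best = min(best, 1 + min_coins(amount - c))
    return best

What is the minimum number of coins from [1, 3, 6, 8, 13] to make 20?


Building up with DP:
min_coins(0) = 0
min_coins(1) = min(1+min_coins(0)=1+0=1) = 1
min_coins(2) = min(1+min_coins(1)=1+1=2) = 2
min_coins(3) = min(1+min_coins(2)=1+2=3, 1+min_coins(0)=1+0=1) = 1
min_coins(4) = min(1+min_coins(3)=1+1=2, 1+min_coins(1)=1+1=2) = 2
min_coins(5) = min(1+min_coins(4)=1+2=3, 1+min_coins(2)=1+2=3) = 3
min_coins(6) = min(1+min_coins(5)=1+3=4, 1+min_coins(3)=1+1=2, 1+min_coins(0)=1+0=1) = 1
min_coins(7) = min(1+min_coins(6)=1+1=2, 1+min_coins(4)=1+2=3, 1+min_coins(1)=1+1=2) = 2
min_coins(8) = min(1+min_coins(7)=1+2=3, 1+min_coins(5)=1+3=4, 1+min_coins(2)=1+2=3, 1+min_coins(0)=1+0=1) = 1
min_coins(9) = min(1+min_coins(8)=1+1=2, 1+min_coins(6)=1+1=2, 1+min_coins(3)=1+1=2, 1+min_coins(1)=1+1=2) = 2
min_coins(10) = min(1+min_coins(9)=1+2=3, 1+min_coins(7)=1+2=3, 1+min_coins(4)=1+2=3, 1+min_coins(2)=1+2=3) = 3
min_coins(11) = min(1+min_coins(10)=1+3=4, 1+min_coins(8)=1+1=2, 1+min_coins(5)=1+3=4, 1+min_coins(3)=1+1=2) = 2
min_coins(12) = min(1+min_coins(11)=1+2=3, 1+min_coins(9)=1+2=3, 1+min_coins(6)=1+1=2, 1+min_coins(4)=1+2=3) = 2
min_coins(13) = min(1+min_coins(12)=1+2=3, 1+min_coins(10)=1+3=4, 1+min_coins(7)=1+2=3, 1+min_coins(5)=1+3=4, 1+min_coins(0)=1+0=1) = 1
min_coins(14) = min(1+min_coins(13)=1+1=2, 1+min_coins(11)=1+2=3, 1+min_coins(8)=1+1=2, 1+min_coins(6)=1+1=2, 1+min_coins(1)=1+1=2) = 2
min_coins(15) = min(1+min_coins(14)=1+2=3, 1+min_coins(12)=1+2=3, 1+min_coins(9)=1+2=3, 1+min_coins(7)=1+2=3, 1+min_coins(2)=1+2=3) = 3
min_coins(16) = min(1+min_coins(15)=1+3=4, 1+min_coins(13)=1+1=2, 1+min_coins(10)=1+3=4, 1+min_coins(8)=1+1=2, 1+min_coins(3)=1+1=2) = 2
min_coins(17) = min(1+min_coins(16)=1+2=3, 1+min_coins(14)=1+2=3, 1+min_coins(11)=1+2=3, 1+min_coins(9)=1+2=3, 1+min_coins(4)=1+2=3) = 3
min_coins(18) = min(1+min_coins(17)=1+3=4, 1+min_coins(15)=1+3=4, 1+min_coins(12)=1+2=3, 1+min_coins(10)=1+3=4, 1+min_coins(5)=1+3=4) = 3
min_coins(19) = min(1+min_coins(18)=1+3=4, 1+min_coins(16)=1+2=3, 1+min_coins(13)=1+1=2, 1+min_coins(11)=1+2=3, 1+min_coins(6)=1+1=2) = 2
min_coins(20) = min(1+min_coins(19)=1+2=3, 1+min_coins(17)=1+3=4, 1+min_coins(14)=1+2=3, 1+min_coins(12)=1+2=3, 1+min_coins(7)=1+2=3) = 3

3


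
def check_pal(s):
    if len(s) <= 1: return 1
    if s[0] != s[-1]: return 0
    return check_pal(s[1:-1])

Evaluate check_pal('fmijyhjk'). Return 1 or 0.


check_pal('fmijyhjk'): s[0]='f' != s[-1]='k' -> return 0
Result: 0 (not a palindrome)

0


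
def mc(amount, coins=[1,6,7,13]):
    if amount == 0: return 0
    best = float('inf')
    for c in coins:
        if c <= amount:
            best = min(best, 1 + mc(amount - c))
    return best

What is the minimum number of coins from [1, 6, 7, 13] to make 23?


Building up with DP:
mc(0) = 0
mc(1) = min(1+mc(0)=1+0=1) = 1
mc(2) = min(1+mc(1)=1+1=2) = 2
mc(3) = min(1+mc(2)=1+2=3) = 3
mc(4) = min(1+mc(3)=1+3=4) = 4
mc(5) = min(1+mc(4)=1+4=5) = 5
mc(6) = min(1+mc(5)=1+5=6, 1+mc(0)=1+0=1) = 1
mc(7) = min(1+mc(6)=1+1=2, 1+mc(1)=1+1=2, 1+mc(0)=1+0=1) = 1
mc(8) = min(1+mc(7)=1+1=2, 1+mc(2)=1+2=3, 1+mc(1)=1+1=2) = 2
mc(9) = min(1+mc(8)=1+2=3, 1+mc(3)=1+3=4, 1+mc(2)=1+2=3) = 3
mc(10) = min(1+mc(9)=1+3=4, 1+mc(4)=1+4=5, 1+mc(3)=1+3=4) = 4
mc(11) = min(1+mc(10)=1+4=5, 1+mc(5)=1+5=6, 1+mc(4)=1+4=5) = 5
mc(12) = min(1+mc(11)=1+5=6, 1+mc(6)=1+1=2, 1+mc(5)=1+5=6) = 2
mc(13) = min(1+mc(12)=1+2=3, 1+mc(7)=1+1=2, 1+mc(6)=1+1=2, 1+mc(0)=1+0=1) = 1
mc(14) = min(1+mc(13)=1+1=2, 1+mc(8)=1+2=3, 1+mc(7)=1+1=2, 1+mc(1)=1+1=2) = 2
mc(15) = min(1+mc(14)=1+2=3, 1+mc(9)=1+3=4, 1+mc(8)=1+2=3, 1+mc(2)=1+2=3) = 3
mc(16) = min(1+mc(15)=1+3=4, 1+mc(10)=1+4=5, 1+mc(9)=1+3=4, 1+mc(3)=1+3=4) = 4
mc(17) = min(1+mc(16)=1+4=5, 1+mc(11)=1+5=6, 1+mc(10)=1+4=5, 1+mc(4)=1+4=5) = 5
mc(18) = min(1+mc(17)=1+5=6, 1+mc(12)=1+2=3, 1+mc(11)=1+5=6, 1+mc(5)=1+5=6) = 3
mc(19) = min(1+mc(18)=1+3=4, 1+mc(13)=1+1=2, 1+mc(12)=1+2=3, 1+mc(6)=1+1=2) = 2
mc(20) = min(1+mc(19)=1+2=3, 1+mc(14)=1+2=3, 1+mc(13)=1+1=2, 1+mc(7)=1+1=2) = 2
mc(21) = min(1+mc(20)=1+2=3, 1+mc(15)=1+3=4, 1+mc(14)=1+2=3, 1+mc(8)=1+2=3) = 3
mc(22) = min(1+mc(21)=1+3=4, 1+mc(16)=1+4=5, 1+mc(15)=1+3=4, 1+mc(9)=1+3=4) = 4
mc(23) = min(1+mc(22)=1+4=5, 1+mc(17)=1+5=6, 1+mc(16)=1+4=5, 1+mc(10)=1+4=5) = 5

5


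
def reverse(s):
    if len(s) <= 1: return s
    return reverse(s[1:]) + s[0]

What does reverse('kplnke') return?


reverse('kplnke') = reverse('plnke') + 'k'
reverse('plnke') = reverse('lnke') + 'p'
reverse('lnke') = reverse('nke') + 'l'
reverse('nke') = reverse('ke') + 'n'
reverse('ke') = reverse('e') + 'k'
reverse('e') = 'e'  (base case)
Concatenating: 'e' + 'k' + 'n' + 'l' + 'p' + 'k' = 'eknlpk'

eknlpk


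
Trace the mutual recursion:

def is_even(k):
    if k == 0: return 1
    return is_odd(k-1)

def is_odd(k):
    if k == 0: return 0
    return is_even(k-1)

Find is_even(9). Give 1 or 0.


is_even(9) = is_odd(8)
is_odd(8) = is_even(7)
is_even(7) = is_odd(6)
is_odd(6) = is_even(5)
is_even(5) = is_odd(4)
is_odd(4) = is_even(3)
is_even(3) = is_odd(2)
is_odd(2) = is_even(1)
is_even(1) = is_odd(0)
is_odd(0) = 0  (base case)
Result: 0

0


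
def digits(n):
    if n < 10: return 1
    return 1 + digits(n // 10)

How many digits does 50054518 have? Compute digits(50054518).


digits(50054518) = 1 + digits(5005451)
digits(5005451) = 1 + digits(500545)
digits(500545) = 1 + digits(50054)
digits(50054) = 1 + digits(5005)
digits(5005) = 1 + digits(500)
digits(500) = 1 + digits(50)
digits(50) = 1 + digits(5)
digits(5) = 1  (base case: 5 < 10)
Unwinding: 1 + 1 + 1 + 1 + 1 + 1 + 1 + 1 = 8

8


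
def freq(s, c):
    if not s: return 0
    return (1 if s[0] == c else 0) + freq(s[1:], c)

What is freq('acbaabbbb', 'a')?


s[0]='a' == 'a' -> 1
s[0]='c' != 'a' -> 0
s[0]='b' != 'a' -> 0
s[0]='a' == 'a' -> 1
s[0]='a' == 'a' -> 1
s[0]='b' != 'a' -> 0
s[0]='b' != 'a' -> 0
s[0]='b' != 'a' -> 0
s[0]='b' != 'a' -> 0
Sum: 1 + 0 + 0 + 1 + 1 + 0 + 0 + 0 + 0 = 3

3


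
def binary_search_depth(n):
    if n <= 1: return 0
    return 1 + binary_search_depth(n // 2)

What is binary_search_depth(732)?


732 / 2 = 366
366 / 2 = 183
183 / 2 = 91
91 / 2 = 45
45 / 2 = 22
22 / 2 = 11
11 / 2 = 5
5 / 2 = 2
2 / 2 = 1
Reached 1 after 9 halvings

9
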